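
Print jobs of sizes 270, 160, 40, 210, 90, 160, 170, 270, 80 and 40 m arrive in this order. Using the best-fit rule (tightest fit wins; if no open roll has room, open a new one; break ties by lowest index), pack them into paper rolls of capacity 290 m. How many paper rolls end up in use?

  270 → roll 1 (new)  [load 270/290]
  160 → roll 2 (new)  [load 160/290]
  40 → roll 2  [load 200/290]
  210 → roll 3 (new)  [load 210/290]
  90 → roll 2  [load 290/290]
  160 → roll 4 (new)  [load 160/290]
  170 → roll 5 (new)  [load 170/290]
  270 → roll 6 (new)  [load 270/290]
  80 → roll 3  [load 290/290]
  40 → roll 5  [load 210/290]
6 paper rolls opened.

6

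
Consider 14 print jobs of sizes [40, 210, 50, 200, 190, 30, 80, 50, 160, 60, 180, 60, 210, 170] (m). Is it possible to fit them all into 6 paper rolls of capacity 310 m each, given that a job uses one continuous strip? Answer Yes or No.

No

Total = 1690 m; ⌈1690/310⌉ = 6.
7 print jobs each exceed half the capacity and cannot share a roll, forcing at least 7 paper rolls.
At least 7 paper rolls are required, but only 6 are allowed.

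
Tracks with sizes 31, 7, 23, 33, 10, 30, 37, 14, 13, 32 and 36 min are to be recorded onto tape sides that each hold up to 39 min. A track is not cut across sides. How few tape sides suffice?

Total = 37 + 36 + 33 + 32 + 31 + 30 + 23 + 14 + 13 + 10 + 7 = 266 min.
Lower bound: ⌈266/39⌉ = 7 tape sides.
A packing using 8 tape sides:
  side 1: 37 = 37
  side 2: 36 = 36
  side 3: 33 = 33
  side 4: 32 + 7 = 39
  side 5: 31 = 31
  side 6: 30 = 30
  side 7: 23 + 14 = 37
  side 8: 13 + 10 = 23
No arrangement into 7 tape sides stays within capacity, so 8 is optimal.

8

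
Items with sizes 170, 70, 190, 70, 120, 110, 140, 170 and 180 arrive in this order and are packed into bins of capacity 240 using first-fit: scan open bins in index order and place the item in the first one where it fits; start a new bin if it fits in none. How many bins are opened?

  170 → bin 1 (new)  [load 170/240]
  70 → bin 1  [load 240/240]
  190 → bin 2 (new)  [load 190/240]
  70 → bin 3 (new)  [load 70/240]
  120 → bin 3  [load 190/240]
  110 → bin 4 (new)  [load 110/240]
  140 → bin 5 (new)  [load 140/240]
  170 → bin 6 (new)  [load 170/240]
  180 → bin 7 (new)  [load 180/240]
7 bins opened.

7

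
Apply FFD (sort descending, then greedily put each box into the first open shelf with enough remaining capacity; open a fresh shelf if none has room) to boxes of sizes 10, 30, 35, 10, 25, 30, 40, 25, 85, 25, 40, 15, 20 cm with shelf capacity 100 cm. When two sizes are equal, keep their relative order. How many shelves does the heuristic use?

Sorted descending: 85, 40, 40, 35, 30, 30, 25, 25, 25, 20, 15, 10, 10.
  85 → shelf 1 (new)  [load 85/100]
  40 → shelf 2 (new)  [load 40/100]
  40 → shelf 2  [load 80/100]
  35 → shelf 3 (new)  [load 35/100]
  30 → shelf 3  [load 65/100]
  30 → shelf 3  [load 95/100]
  25 → shelf 4 (new)  [load 25/100]
  25 → shelf 4  [load 50/100]
  25 → shelf 4  [load 75/100]
  20 → shelf 2  [load 100/100]
  15 → shelf 1  [load 100/100]
  10 → shelf 4  [load 85/100]
  10 → shelf 4  [load 95/100]
4 shelves opened.

4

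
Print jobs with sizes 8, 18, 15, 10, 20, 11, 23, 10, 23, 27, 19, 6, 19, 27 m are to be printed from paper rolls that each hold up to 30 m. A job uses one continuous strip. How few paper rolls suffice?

Total = 27 + 27 + 23 + 23 + 20 + 19 + 19 + 18 + 15 + 11 + 10 + 10 + 8 + 6 = 236 m.
Lower bound: ⌈236/30⌉ = 8 paper rolls.
A packing using 9 paper rolls:
  roll 1: 27 = 27
  roll 2: 27 = 27
  roll 3: 23 + 6 = 29
  roll 4: 23 = 23
  roll 5: 20 + 10 = 30
  roll 6: 19 + 11 = 30
  roll 7: 19 + 10 = 29
  roll 8: 18 + 8 = 26
  roll 9: 15 = 15
No arrangement into 8 paper rolls stays within capacity, so 9 is optimal.

9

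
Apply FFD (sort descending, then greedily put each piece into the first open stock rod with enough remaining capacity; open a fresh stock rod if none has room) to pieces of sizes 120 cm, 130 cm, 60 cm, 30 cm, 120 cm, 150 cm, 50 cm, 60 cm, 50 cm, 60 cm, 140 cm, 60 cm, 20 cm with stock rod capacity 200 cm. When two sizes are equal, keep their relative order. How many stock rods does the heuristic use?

Sorted descending: 150, 140, 130, 120, 120, 60, 60, 60, 60, 50, 50, 30, 20.
  150 → stock rod 1 (new)  [load 150/200]
  140 → stock rod 2 (new)  [load 140/200]
  130 → stock rod 3 (new)  [load 130/200]
  120 → stock rod 4 (new)  [load 120/200]
  120 → stock rod 5 (new)  [load 120/200]
  60 → stock rod 2  [load 200/200]
  60 → stock rod 3  [load 190/200]
  60 → stock rod 4  [load 180/200]
  60 → stock rod 5  [load 180/200]
  50 → stock rod 1  [load 200/200]
  50 → stock rod 6 (new)  [load 50/200]
  30 → stock rod 6  [load 80/200]
  20 → stock rod 4  [load 200/200]
6 stock rods opened.

6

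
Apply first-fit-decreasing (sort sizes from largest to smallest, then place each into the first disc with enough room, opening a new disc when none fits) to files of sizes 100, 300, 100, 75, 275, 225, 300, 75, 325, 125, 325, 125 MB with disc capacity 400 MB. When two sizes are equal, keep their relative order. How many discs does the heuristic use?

Sorted descending: 325, 325, 300, 300, 275, 225, 125, 125, 100, 100, 75, 75.
  325 → disc 1 (new)  [load 325/400]
  325 → disc 2 (new)  [load 325/400]
  300 → disc 3 (new)  [load 300/400]
  300 → disc 4 (new)  [load 300/400]
  275 → disc 5 (new)  [load 275/400]
  225 → disc 6 (new)  [load 225/400]
  125 → disc 5  [load 400/400]
  125 → disc 6  [load 350/400]
  100 → disc 3  [load 400/400]
  100 → disc 4  [load 400/400]
  75 → disc 1  [load 400/400]
  75 → disc 2  [load 400/400]
6 discs opened.

6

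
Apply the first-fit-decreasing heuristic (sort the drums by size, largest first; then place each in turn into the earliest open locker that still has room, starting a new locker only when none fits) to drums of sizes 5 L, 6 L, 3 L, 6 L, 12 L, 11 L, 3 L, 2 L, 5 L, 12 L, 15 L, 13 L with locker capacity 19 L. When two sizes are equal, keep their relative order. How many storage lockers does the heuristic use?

5

Sorted descending: 15, 13, 12, 12, 11, 6, 6, 5, 5, 3, 3, 2.
  15 → locker 1 (new)  [load 15/19]
  13 → locker 2 (new)  [load 13/19]
  12 → locker 3 (new)  [load 12/19]
  12 → locker 4 (new)  [load 12/19]
  11 → locker 5 (new)  [load 11/19]
  6 → locker 2  [load 19/19]
  6 → locker 3  [load 18/19]
  5 → locker 4  [load 17/19]
  5 → locker 5  [load 16/19]
  3 → locker 1  [load 18/19]
  3 → locker 5  [load 19/19]
  2 → locker 4  [load 19/19]
5 storage lockers opened.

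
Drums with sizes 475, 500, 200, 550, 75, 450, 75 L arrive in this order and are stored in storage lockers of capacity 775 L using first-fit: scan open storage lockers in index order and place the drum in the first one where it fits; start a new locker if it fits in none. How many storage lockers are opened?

  475 → locker 1 (new)  [load 475/775]
  500 → locker 2 (new)  [load 500/775]
  200 → locker 1  [load 675/775]
  550 → locker 3 (new)  [load 550/775]
  75 → locker 1  [load 750/775]
  450 → locker 4 (new)  [load 450/775]
  75 → locker 2  [load 575/775]
4 storage lockers opened.

4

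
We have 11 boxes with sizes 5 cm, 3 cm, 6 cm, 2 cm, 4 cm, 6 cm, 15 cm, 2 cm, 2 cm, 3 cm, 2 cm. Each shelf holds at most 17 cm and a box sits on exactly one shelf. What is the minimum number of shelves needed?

3

Total = 15 + 6 + 6 + 5 + 4 + 3 + 3 + 2 + 2 + 2 + 2 = 50 cm.
Lower bound: ⌈50/17⌉ = 3 shelves.
A packing using 3 shelves:
  shelf 1: 15 + 2 = 17
  shelf 2: 6 + 6 + 5 = 17
  shelf 3: 4 + 3 + 3 + 2 + 2 + 2 = 16
This matches the lower bound, so 3 is optimal.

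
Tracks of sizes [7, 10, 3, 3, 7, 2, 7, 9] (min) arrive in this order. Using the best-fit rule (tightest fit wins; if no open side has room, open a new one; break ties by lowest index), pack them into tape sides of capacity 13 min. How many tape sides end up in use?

5

  7 → side 1 (new)  [load 7/13]
  10 → side 2 (new)  [load 10/13]
  3 → side 2  [load 13/13]
  3 → side 1  [load 10/13]
  7 → side 3 (new)  [load 7/13]
  2 → side 1  [load 12/13]
  7 → side 4 (new)  [load 7/13]
  9 → side 5 (new)  [load 9/13]
5 tape sides opened.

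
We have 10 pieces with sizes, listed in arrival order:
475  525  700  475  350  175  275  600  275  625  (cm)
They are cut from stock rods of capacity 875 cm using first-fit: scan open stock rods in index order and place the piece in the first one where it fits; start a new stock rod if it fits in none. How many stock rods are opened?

  475 → stock rod 1 (new)  [load 475/875]
  525 → stock rod 2 (new)  [load 525/875]
  700 → stock rod 3 (new)  [load 700/875]
  475 → stock rod 4 (new)  [load 475/875]
  350 → stock rod 1  [load 825/875]
  175 → stock rod 2  [load 700/875]
  275 → stock rod 4  [load 750/875]
  600 → stock rod 5 (new)  [load 600/875]
  275 → stock rod 5  [load 875/875]
  625 → stock rod 6 (new)  [load 625/875]
6 stock rods opened.

6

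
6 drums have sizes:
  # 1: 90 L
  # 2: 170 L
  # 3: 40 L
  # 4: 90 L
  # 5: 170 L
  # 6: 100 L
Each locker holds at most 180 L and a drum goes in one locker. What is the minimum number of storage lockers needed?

4

Total = 170 + 170 + 100 + 90 + 90 + 40 = 660 L.
Lower bound: ⌈660/180⌉ = 4 storage lockers.
A packing using 4 storage lockers:
  locker 1: 170 = 170
  locker 2: 170 = 170
  locker 3: 100 + 40 = 140
  locker 4: 90 + 90 = 180
This matches the lower bound, so 4 is optimal.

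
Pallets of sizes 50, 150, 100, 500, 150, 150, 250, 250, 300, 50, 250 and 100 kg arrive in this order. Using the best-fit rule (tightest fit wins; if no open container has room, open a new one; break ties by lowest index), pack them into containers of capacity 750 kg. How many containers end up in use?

  50 → container 1 (new)  [load 50/750]
  150 → container 1  [load 200/750]
  100 → container 1  [load 300/750]
  500 → container 2 (new)  [load 500/750]
  150 → container 2  [load 650/750]
  150 → container 1  [load 450/750]
  250 → container 1  [load 700/750]
  250 → container 3 (new)  [load 250/750]
  300 → container 3  [load 550/750]
  50 → container 1  [load 750/750]
  250 → container 4 (new)  [load 250/750]
  100 → container 2  [load 750/750]
4 containers opened.

4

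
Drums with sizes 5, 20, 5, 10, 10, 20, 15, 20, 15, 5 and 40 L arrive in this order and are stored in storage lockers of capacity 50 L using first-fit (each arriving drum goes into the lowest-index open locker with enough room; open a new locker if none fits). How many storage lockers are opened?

4

  5 → locker 1 (new)  [load 5/50]
  20 → locker 1  [load 25/50]
  5 → locker 1  [load 30/50]
  10 → locker 1  [load 40/50]
  10 → locker 1  [load 50/50]
  20 → locker 2 (new)  [load 20/50]
  15 → locker 2  [load 35/50]
  20 → locker 3 (new)  [load 20/50]
  15 → locker 2  [load 50/50]
  5 → locker 3  [load 25/50]
  40 → locker 4 (new)  [load 40/50]
4 storage lockers opened.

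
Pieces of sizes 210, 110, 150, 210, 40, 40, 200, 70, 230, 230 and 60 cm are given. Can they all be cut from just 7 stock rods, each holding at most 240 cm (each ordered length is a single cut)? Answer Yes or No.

Yes

A valid assignment using 7 stock rods:
  stock rod 1: 230 = 230
  stock rod 2: 230 = 230
  stock rod 3: 210 = 210
  stock rod 4: 210 = 210
  stock rod 5: 200 + 40 = 240
  stock rod 6: 150 + 70 = 220
  stock rod 7: 110 + 60 + 40 = 210
Every load is within 240 cm, so 7 stock rods suffice.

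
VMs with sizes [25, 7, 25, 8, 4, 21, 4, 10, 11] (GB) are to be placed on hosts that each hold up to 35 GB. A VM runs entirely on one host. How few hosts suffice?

Total = 25 + 25 + 21 + 11 + 10 + 8 + 7 + 4 + 4 = 115 GB.
Lower bound: ⌈115/35⌉ = 4 hosts.
A packing using 4 hosts:
  host 1: 25 + 10 = 35
  host 2: 25 + 8 = 33
  host 3: 21 + 11 = 32
  host 4: 7 + 4 + 4 = 15
This matches the lower bound, so 4 is optimal.

4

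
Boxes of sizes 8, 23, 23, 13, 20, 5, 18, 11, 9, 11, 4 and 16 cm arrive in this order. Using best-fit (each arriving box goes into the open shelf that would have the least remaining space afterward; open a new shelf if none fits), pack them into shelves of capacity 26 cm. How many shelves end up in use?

  8 → shelf 1 (new)  [load 8/26]
  23 → shelf 2 (new)  [load 23/26]
  23 → shelf 3 (new)  [load 23/26]
  13 → shelf 1  [load 21/26]
  20 → shelf 4 (new)  [load 20/26]
  5 → shelf 1  [load 26/26]
  18 → shelf 5 (new)  [load 18/26]
  11 → shelf 6 (new)  [load 11/26]
  9 → shelf 6  [load 20/26]
  11 → shelf 7 (new)  [load 11/26]
  4 → shelf 4  [load 24/26]
  16 → shelf 8 (new)  [load 16/26]
8 shelves opened.

8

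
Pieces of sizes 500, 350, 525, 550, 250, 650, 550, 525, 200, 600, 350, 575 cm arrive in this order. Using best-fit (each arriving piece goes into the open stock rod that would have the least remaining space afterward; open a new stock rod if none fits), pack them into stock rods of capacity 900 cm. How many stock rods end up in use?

8

  500 → stock rod 1 (new)  [load 500/900]
  350 → stock rod 1  [load 850/900]
  525 → stock rod 2 (new)  [load 525/900]
  550 → stock rod 3 (new)  [load 550/900]
  250 → stock rod 3  [load 800/900]
  650 → stock rod 4 (new)  [load 650/900]
  550 → stock rod 5 (new)  [load 550/900]
  525 → stock rod 6 (new)  [load 525/900]
  200 → stock rod 4  [load 850/900]
  600 → stock rod 7 (new)  [load 600/900]
  350 → stock rod 5  [load 900/900]
  575 → stock rod 8 (new)  [load 575/900]
8 stock rods opened.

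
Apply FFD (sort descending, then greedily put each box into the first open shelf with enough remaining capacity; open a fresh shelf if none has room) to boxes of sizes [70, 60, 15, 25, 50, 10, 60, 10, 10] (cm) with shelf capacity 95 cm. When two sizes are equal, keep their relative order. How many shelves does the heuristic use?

4

Sorted descending: 70, 60, 60, 50, 25, 15, 10, 10, 10.
  70 → shelf 1 (new)  [load 70/95]
  60 → shelf 2 (new)  [load 60/95]
  60 → shelf 3 (new)  [load 60/95]
  50 → shelf 4 (new)  [load 50/95]
  25 → shelf 1  [load 95/95]
  15 → shelf 2  [load 75/95]
  10 → shelf 2  [load 85/95]
  10 → shelf 2  [load 95/95]
  10 → shelf 3  [load 70/95]
4 shelves opened.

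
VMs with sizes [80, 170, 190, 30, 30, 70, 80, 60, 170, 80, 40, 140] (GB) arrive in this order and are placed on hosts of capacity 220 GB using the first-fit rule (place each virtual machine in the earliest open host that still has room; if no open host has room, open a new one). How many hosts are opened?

6

  80 → host 1 (new)  [load 80/220]
  170 → host 2 (new)  [load 170/220]
  190 → host 3 (new)  [load 190/220]
  30 → host 1  [load 110/220]
  30 → host 1  [load 140/220]
  70 → host 1  [load 210/220]
  80 → host 4 (new)  [load 80/220]
  60 → host 4  [load 140/220]
  170 → host 5 (new)  [load 170/220]
  80 → host 4  [load 220/220]
  40 → host 2  [load 210/220]
  140 → host 6 (new)  [load 140/220]
6 hosts opened.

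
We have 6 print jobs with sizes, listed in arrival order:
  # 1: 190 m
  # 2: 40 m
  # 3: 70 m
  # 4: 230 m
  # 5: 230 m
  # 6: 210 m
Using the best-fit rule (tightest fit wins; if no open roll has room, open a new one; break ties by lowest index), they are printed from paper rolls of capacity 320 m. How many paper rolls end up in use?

4

  190 → roll 1 (new)  [load 190/320]
  40 → roll 1  [load 230/320]
  70 → roll 1  [load 300/320]
  230 → roll 2 (new)  [load 230/320]
  230 → roll 3 (new)  [load 230/320]
  210 → roll 4 (new)  [load 210/320]
4 paper rolls opened.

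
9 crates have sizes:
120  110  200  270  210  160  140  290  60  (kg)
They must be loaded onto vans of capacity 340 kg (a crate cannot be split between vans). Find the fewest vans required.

Total = 290 + 270 + 210 + 200 + 160 + 140 + 120 + 110 + 60 = 1560 kg.
Lower bound: ⌈1560/340⌉ = 5 vans.
A packing using 5 vans:
  van 1: 290 = 290
  van 2: 270 + 60 = 330
  van 3: 210 + 120 = 330
  van 4: 200 + 140 = 340
  van 5: 160 + 110 = 270
This matches the lower bound, so 5 is optimal.

5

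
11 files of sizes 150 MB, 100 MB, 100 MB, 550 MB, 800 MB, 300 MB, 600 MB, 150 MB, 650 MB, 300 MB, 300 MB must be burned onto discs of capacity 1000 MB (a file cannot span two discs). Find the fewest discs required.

5

Total = 800 + 650 + 600 + 550 + 300 + 300 + 300 + 150 + 150 + 100 + 100 = 4000 MB.
Lower bound: ⌈4000/1000⌉ = 4 discs.
A packing using 5 discs:
  disc 1: 800 + 150 = 950
  disc 2: 650 + 300 = 950
  disc 3: 600 + 300 + 100 = 1000
  disc 4: 550 + 300 + 150 = 1000
  disc 5: 100 = 100
No arrangement into 4 discs stays within capacity, so 5 is optimal.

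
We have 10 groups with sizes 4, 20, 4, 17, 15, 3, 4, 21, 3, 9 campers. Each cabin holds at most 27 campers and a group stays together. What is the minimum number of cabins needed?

Total = 21 + 20 + 17 + 15 + 9 + 4 + 4 + 4 + 3 + 3 = 100 campers.
Lower bound: ⌈100/27⌉ = 4 cabins.
A packing using 4 cabins:
  cabin 1: 21 + 4 = 25
  cabin 2: 20 + 4 + 3 = 27
  cabin 3: 17 + 9 = 26
  cabin 4: 15 + 4 + 3 = 22
This matches the lower bound, so 4 is optimal.

4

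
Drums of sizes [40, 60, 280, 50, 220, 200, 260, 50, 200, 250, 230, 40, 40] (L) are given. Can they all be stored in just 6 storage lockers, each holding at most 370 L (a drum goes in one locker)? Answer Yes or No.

Total = 1920 L; ⌈1920/370⌉ = 6.
7 drums each exceed half the capacity and cannot share a locker, forcing at least 7 storage lockers.
At least 7 storage lockers are required, but only 6 are allowed.

No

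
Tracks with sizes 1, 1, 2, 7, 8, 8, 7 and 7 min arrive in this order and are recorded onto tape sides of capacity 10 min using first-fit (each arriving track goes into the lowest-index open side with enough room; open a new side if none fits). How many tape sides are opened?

  1 → side 1 (new)  [load 1/10]
  1 → side 1  [load 2/10]
  2 → side 1  [load 4/10]
  7 → side 2 (new)  [load 7/10]
  8 → side 3 (new)  [load 8/10]
  8 → side 4 (new)  [load 8/10]
  7 → side 5 (new)  [load 7/10]
  7 → side 6 (new)  [load 7/10]
6 tape sides opened.

6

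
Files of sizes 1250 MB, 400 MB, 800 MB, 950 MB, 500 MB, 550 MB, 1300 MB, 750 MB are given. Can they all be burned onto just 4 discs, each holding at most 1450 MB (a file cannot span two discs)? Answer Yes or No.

No

Total = 6500 MB; ⌈6500/1450⌉ = 5.
At least 5 discs are required, but only 4 are allowed.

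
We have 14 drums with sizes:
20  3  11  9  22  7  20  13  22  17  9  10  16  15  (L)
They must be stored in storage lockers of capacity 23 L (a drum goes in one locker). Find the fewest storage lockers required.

Total = 22 + 22 + 20 + 20 + 17 + 16 + 15 + 13 + 11 + 10 + 9 + 9 + 7 + 3 = 194 L.
Lower bound: ⌈194/23⌉ = 9 storage lockers.
A packing using 10 storage lockers:
  locker 1: 22 = 22
  locker 2: 22 = 22
  locker 3: 20 + 3 = 23
  locker 4: 20 = 20
  locker 5: 17 = 17
  locker 6: 16 + 7 = 23
  locker 7: 15 = 15
  locker 8: 13 + 10 = 23
  locker 9: 11 + 9 = 20
  locker 10: 9 = 9
No arrangement into 9 storage lockers stays within capacity, so 10 is optimal.

10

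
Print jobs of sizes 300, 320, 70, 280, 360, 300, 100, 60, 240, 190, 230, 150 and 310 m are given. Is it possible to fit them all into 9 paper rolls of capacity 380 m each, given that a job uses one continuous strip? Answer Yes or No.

Yes

A valid assignment using 9 paper rolls:
  roll 1: 360 = 360
  roll 2: 320 + 60 = 380
  roll 3: 310 + 70 = 380
  roll 4: 300 = 300
  roll 5: 300 = 300
  roll 6: 280 + 100 = 380
  roll 7: 240 = 240
  roll 8: 230 + 150 = 380
  roll 9: 190 = 190
Every load is within 380 m, so 9 paper rolls suffice.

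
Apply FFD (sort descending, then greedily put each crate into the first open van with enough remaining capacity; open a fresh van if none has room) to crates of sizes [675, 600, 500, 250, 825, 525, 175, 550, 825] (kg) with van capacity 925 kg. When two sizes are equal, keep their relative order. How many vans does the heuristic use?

Sorted descending: 825, 825, 675, 600, 550, 525, 500, 250, 175.
  825 → van 1 (new)  [load 825/925]
  825 → van 2 (new)  [load 825/925]
  675 → van 3 (new)  [load 675/925]
  600 → van 4 (new)  [load 600/925]
  550 → van 5 (new)  [load 550/925]
  525 → van 6 (new)  [load 525/925]
  500 → van 7 (new)  [load 500/925]
  250 → van 3  [load 925/925]
  175 → van 4  [load 775/925]
7 vans opened.

7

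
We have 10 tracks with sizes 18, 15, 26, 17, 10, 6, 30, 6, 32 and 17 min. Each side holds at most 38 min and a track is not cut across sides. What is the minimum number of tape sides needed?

5

Total = 32 + 30 + 26 + 18 + 17 + 17 + 15 + 10 + 6 + 6 = 177 min.
Lower bound: ⌈177/38⌉ = 5 tape sides.
A packing using 5 tape sides:
  side 1: 32 + 6 = 38
  side 2: 30 + 6 = 36
  side 3: 26 + 10 = 36
  side 4: 18 + 17 = 35
  side 5: 17 + 15 = 32
This matches the lower bound, so 5 is optimal.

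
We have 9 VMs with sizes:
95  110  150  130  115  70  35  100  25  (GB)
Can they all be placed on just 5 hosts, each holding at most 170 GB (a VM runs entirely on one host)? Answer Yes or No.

Total = 830 GB; ⌈830/170⌉ = 5.
6 VMs each exceed half the capacity and cannot share a host, forcing at least 6 hosts.
At least 6 hosts are required, but only 5 are allowed.

No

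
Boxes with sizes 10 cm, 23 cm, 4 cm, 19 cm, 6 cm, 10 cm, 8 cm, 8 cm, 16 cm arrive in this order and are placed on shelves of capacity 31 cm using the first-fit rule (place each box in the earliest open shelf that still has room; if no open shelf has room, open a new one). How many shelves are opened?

  10 → shelf 1 (new)  [load 10/31]
  23 → shelf 2 (new)  [load 23/31]
  4 → shelf 1  [load 14/31]
  19 → shelf 3 (new)  [load 19/31]
  6 → shelf 1  [load 20/31]
  10 → shelf 1  [load 30/31]
  8 → shelf 2  [load 31/31]
  8 → shelf 3  [load 27/31]
  16 → shelf 4 (new)  [load 16/31]
4 shelves opened.

4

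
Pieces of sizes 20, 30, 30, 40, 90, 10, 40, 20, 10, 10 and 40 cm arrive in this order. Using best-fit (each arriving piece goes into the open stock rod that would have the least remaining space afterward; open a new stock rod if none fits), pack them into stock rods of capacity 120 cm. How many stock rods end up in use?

  20 → stock rod 1 (new)  [load 20/120]
  30 → stock rod 1  [load 50/120]
  30 → stock rod 1  [load 80/120]
  40 → stock rod 1  [load 120/120]
  90 → stock rod 2 (new)  [load 90/120]
  10 → stock rod 2  [load 100/120]
  40 → stock rod 3 (new)  [load 40/120]
  20 → stock rod 2  [load 120/120]
  10 → stock rod 3  [load 50/120]
  10 → stock rod 3  [load 60/120]
  40 → stock rod 3  [load 100/120]
3 stock rods opened.

3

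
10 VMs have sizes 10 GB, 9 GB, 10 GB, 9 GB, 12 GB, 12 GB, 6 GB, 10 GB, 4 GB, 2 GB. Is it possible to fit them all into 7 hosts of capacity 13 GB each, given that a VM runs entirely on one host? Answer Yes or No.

Total = 84 GB; ⌈84/13⌉ = 7.
The bound of 7 does not rule out 7, but exhaustive search shows no assignment into 7 hosts of capacity 13 GB exists — the minimum is 8.

No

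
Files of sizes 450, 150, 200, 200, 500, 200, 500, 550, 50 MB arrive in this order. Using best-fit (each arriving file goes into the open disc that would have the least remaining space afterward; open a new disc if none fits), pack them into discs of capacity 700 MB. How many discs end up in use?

5

  450 → disc 1 (new)  [load 450/700]
  150 → disc 1  [load 600/700]
  200 → disc 2 (new)  [load 200/700]
  200 → disc 2  [load 400/700]
  500 → disc 3 (new)  [load 500/700]
  200 → disc 3  [load 700/700]
  500 → disc 4 (new)  [load 500/700]
  550 → disc 5 (new)  [load 550/700]
  50 → disc 1  [load 650/700]
5 discs opened.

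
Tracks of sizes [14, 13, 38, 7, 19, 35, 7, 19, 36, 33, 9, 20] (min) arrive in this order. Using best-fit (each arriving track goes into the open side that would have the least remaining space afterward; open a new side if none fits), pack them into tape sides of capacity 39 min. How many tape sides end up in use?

  14 → side 1 (new)  [load 14/39]
  13 → side 1  [load 27/39]
  38 → side 2 (new)  [load 38/39]
  7 → side 1  [load 34/39]
  19 → side 3 (new)  [load 19/39]
  35 → side 4 (new)  [load 35/39]
  7 → side 3  [load 26/39]
  19 → side 5 (new)  [load 19/39]
  36 → side 6 (new)  [load 36/39]
  33 → side 7 (new)  [load 33/39]
  9 → side 3  [load 35/39]
  20 → side 5  [load 39/39]
7 tape sides opened.

7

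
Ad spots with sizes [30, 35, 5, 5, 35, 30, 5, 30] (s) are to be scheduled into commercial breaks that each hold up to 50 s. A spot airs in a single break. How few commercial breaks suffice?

5

Total = 35 + 35 + 30 + 30 + 30 + 5 + 5 + 5 = 175 s.
Lower bound: ⌈175/50⌉ = 4 commercial breaks.
Also, 5 ad spots each exceed 25 s, and no two of those can share a break, so at least 5 commercial breaks are needed.
A packing using 5 commercial breaks:
  break 1: 35 + 5 + 5 + 5 = 50
  break 2: 35 = 35
  break 3: 30 = 30
  break 4: 30 = 30
  break 5: 30 = 30
This matches the lower bound, so 5 is optimal.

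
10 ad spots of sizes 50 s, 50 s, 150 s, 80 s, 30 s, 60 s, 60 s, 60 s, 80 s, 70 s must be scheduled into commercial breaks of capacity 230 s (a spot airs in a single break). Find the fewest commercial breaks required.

3

Total = 150 + 80 + 80 + 70 + 60 + 60 + 60 + 50 + 50 + 30 = 690 s.
Lower bound: ⌈690/230⌉ = 3 commercial breaks.
A packing using 3 commercial breaks:
  break 1: 150 + 80 = 230
  break 2: 80 + 70 + 50 + 30 = 230
  break 3: 60 + 60 + 60 + 50 = 230
This matches the lower bound, so 3 is optimal.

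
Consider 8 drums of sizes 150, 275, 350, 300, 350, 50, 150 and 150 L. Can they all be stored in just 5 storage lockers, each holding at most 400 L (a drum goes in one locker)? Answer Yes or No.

Total = 1775 L; ⌈1775/400⌉ = 5.
The bound of 5 does not rule out 5, but exhaustive search shows no assignment into 5 storage lockers of capacity 400 L exists — the minimum is 6.

No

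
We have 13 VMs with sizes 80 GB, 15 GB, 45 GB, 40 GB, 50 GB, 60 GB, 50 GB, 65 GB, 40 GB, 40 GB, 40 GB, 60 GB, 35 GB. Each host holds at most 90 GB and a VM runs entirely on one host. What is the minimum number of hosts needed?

Total = 80 + 65 + 60 + 60 + 50 + 50 + 45 + 40 + 40 + 40 + 40 + 35 + 15 = 620 GB.
Lower bound: ⌈620/90⌉ = 7 hosts.
A packing using 8 hosts:
  host 1: 80 = 80
  host 2: 65 + 15 = 80
  host 3: 60 = 60
  host 4: 60 = 60
  host 5: 50 + 40 = 90
  host 6: 50 + 40 = 90
  host 7: 45 + 40 = 85
  host 8: 40 + 35 = 75
No arrangement into 7 hosts stays within capacity, so 8 is optimal.

8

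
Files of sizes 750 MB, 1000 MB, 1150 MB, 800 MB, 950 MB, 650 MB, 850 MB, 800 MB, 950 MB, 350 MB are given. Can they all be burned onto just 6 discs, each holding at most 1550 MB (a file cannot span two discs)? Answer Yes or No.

Total = 8250 MB; ⌈8250/1550⌉ = 6.
7 files each exceed half the capacity and cannot share a disc, forcing at least 7 discs.
At least 7 discs are required, but only 6 are allowed.

No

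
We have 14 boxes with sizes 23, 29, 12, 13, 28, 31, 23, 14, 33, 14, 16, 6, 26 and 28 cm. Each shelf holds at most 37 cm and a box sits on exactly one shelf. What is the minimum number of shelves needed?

10

Total = 33 + 31 + 29 + 28 + 28 + 26 + 23 + 23 + 16 + 14 + 14 + 13 + 12 + 6 = 296 cm.
Lower bound: ⌈296/37⌉ = 8 shelves.
A packing using 10 shelves:
  shelf 1: 33 = 33
  shelf 2: 31 + 6 = 37
  shelf 3: 29 = 29
  shelf 4: 28 = 28
  shelf 5: 28 = 28
  shelf 6: 26 = 26
  shelf 7: 23 + 14 = 37
  shelf 8: 23 + 14 = 37
  shelf 9: 16 + 13 = 29
  shelf 10: 12 = 12
No arrangement into 9 shelves stays within capacity, so 10 is optimal.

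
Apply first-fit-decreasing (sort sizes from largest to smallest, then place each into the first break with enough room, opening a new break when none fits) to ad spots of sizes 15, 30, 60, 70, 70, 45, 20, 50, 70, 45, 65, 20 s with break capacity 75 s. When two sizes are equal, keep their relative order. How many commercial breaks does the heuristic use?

Sorted descending: 70, 70, 70, 65, 60, 50, 45, 45, 30, 20, 20, 15.
  70 → break 1 (new)  [load 70/75]
  70 → break 2 (new)  [load 70/75]
  70 → break 3 (new)  [load 70/75]
  65 → break 4 (new)  [load 65/75]
  60 → break 5 (new)  [load 60/75]
  50 → break 6 (new)  [load 50/75]
  45 → break 7 (new)  [load 45/75]
  45 → break 8 (new)  [load 45/75]
  30 → break 7  [load 75/75]
  20 → break 6  [load 70/75]
  20 → break 8  [load 65/75]
  15 → break 5  [load 75/75]
8 commercial breaks opened.

8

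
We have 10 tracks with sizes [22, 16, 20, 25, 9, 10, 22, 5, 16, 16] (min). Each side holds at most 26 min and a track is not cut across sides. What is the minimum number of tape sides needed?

7

Total = 25 + 22 + 22 + 20 + 16 + 16 + 16 + 10 + 9 + 5 = 161 min.
Lower bound: ⌈161/26⌉ = 7 tape sides.
A packing using 7 tape sides:
  side 1: 25 = 25
  side 2: 22 = 22
  side 3: 22 = 22
  side 4: 20 + 5 = 25
  side 5: 16 + 10 = 26
  side 6: 16 + 9 = 25
  side 7: 16 = 16
This matches the lower bound, so 7 is optimal.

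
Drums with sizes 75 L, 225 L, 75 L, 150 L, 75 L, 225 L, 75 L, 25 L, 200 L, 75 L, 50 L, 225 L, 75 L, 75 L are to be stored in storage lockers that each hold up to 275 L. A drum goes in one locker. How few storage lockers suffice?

Total = 225 + 225 + 225 + 200 + 150 + 75 + 75 + 75 + 75 + 75 + 75 + 75 + 50 + 25 = 1625 L.
Lower bound: ⌈1625/275⌉ = 6 storage lockers.
A packing using 7 storage lockers:
  locker 1: 225 + 50 = 275
  locker 2: 225 + 25 = 250
  locker 3: 225 = 225
  locker 4: 200 + 75 = 275
  locker 5: 150 + 75 = 225
  locker 6: 75 + 75 + 75 = 225
  locker 7: 75 + 75 = 150
No arrangement into 6 storage lockers stays within capacity, so 7 is optimal.

7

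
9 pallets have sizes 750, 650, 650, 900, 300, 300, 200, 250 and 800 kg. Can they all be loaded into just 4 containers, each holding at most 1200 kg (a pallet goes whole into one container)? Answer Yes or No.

Total = 4800 kg; ⌈4800/1200⌉ = 4.
5 pallets each exceed half the capacity and cannot share a container, forcing at least 5 containers.
At least 5 containers are required, but only 4 are allowed.

No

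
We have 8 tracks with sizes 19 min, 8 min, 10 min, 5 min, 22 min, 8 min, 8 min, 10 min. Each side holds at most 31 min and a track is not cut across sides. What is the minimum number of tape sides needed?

Total = 22 + 19 + 10 + 10 + 8 + 8 + 8 + 5 = 90 min.
Lower bound: ⌈90/31⌉ = 3 tape sides.
A packing using 3 tape sides:
  side 1: 22 + 8 = 30
  side 2: 19 + 10 = 29
  side 3: 10 + 8 + 8 + 5 = 31
This matches the lower bound, so 3 is optimal.

3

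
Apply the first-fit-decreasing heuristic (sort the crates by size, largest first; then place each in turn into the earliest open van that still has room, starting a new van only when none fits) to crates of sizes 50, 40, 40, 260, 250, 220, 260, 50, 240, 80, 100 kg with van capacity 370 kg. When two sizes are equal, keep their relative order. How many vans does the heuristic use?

Sorted descending: 260, 260, 250, 240, 220, 100, 80, 50, 50, 40, 40.
  260 → van 1 (new)  [load 260/370]
  260 → van 2 (new)  [load 260/370]
  250 → van 3 (new)  [load 250/370]
  240 → van 4 (new)  [load 240/370]
  220 → van 5 (new)  [load 220/370]
  100 → van 1  [load 360/370]
  80 → van 2  [load 340/370]
  50 → van 3  [load 300/370]
  50 → van 3  [load 350/370]
  40 → van 4  [load 280/370]
  40 → van 4  [load 320/370]
5 vans opened.

5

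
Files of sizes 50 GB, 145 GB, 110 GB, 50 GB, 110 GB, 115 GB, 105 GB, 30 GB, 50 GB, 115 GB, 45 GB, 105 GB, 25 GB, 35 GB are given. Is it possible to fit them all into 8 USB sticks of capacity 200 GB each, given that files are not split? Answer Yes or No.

Yes

A valid assignment using 7 USB sticks:
  USB stick 1: 145 + 50 = 195
  USB stick 2: 115 + 50 + 35 = 200
  USB stick 3: 115 + 50 + 30 = 195
  USB stick 4: 110 + 45 + 25 = 180
  USB stick 5: 110 = 110
  USB stick 6: 105 = 105
  USB stick 7: 105 = 105
That uses only 7 ≤ 8, so 8 USB sticks are enough.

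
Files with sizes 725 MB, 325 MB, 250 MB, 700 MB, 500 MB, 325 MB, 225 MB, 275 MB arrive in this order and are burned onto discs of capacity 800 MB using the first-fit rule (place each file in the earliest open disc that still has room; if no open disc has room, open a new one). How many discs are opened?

  725 → disc 1 (new)  [load 725/800]
  325 → disc 2 (new)  [load 325/800]
  250 → disc 2  [load 575/800]
  700 → disc 3 (new)  [load 700/800]
  500 → disc 4 (new)  [load 500/800]
  325 → disc 5 (new)  [load 325/800]
  225 → disc 2  [load 800/800]
  275 → disc 4  [load 775/800]
5 discs opened.

5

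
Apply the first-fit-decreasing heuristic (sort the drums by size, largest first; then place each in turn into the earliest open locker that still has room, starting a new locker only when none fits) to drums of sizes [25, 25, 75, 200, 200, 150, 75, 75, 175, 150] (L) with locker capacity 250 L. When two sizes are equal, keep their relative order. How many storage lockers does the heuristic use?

5

Sorted descending: 200, 200, 175, 150, 150, 75, 75, 75, 25, 25.
  200 → locker 1 (new)  [load 200/250]
  200 → locker 2 (new)  [load 200/250]
  175 → locker 3 (new)  [load 175/250]
  150 → locker 4 (new)  [load 150/250]
  150 → locker 5 (new)  [load 150/250]
  75 → locker 3  [load 250/250]
  75 → locker 4  [load 225/250]
  75 → locker 5  [load 225/250]
  25 → locker 1  [load 225/250]
  25 → locker 1  [load 250/250]
5 storage lockers opened.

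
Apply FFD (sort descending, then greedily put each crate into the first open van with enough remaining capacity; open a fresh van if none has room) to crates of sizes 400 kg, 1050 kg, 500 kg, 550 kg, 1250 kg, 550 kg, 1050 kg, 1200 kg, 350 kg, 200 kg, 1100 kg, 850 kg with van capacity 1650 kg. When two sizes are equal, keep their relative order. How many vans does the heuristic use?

Sorted descending: 1250, 1200, 1100, 1050, 1050, 850, 550, 550, 500, 400, 350, 200.
  1250 → van 1 (new)  [load 1250/1650]
  1200 → van 2 (new)  [load 1200/1650]
  1100 → van 3 (new)  [load 1100/1650]
  1050 → van 4 (new)  [load 1050/1650]
  1050 → van 5 (new)  [load 1050/1650]
  850 → van 6 (new)  [load 850/1650]
  550 → van 3  [load 1650/1650]
  550 → van 4  [load 1600/1650]
  500 → van 5  [load 1550/1650]
  400 → van 1  [load 1650/1650]
  350 → van 2  [load 1550/1650]
  200 → van 6  [load 1050/1650]
6 vans opened.

6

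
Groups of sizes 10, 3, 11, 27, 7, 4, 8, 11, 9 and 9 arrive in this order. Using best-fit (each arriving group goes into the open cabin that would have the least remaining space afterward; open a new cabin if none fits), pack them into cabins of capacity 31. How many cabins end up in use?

4

  10 → cabin 1 (new)  [load 10/31]
  3 → cabin 1  [load 13/31]
  11 → cabin 1  [load 24/31]
  27 → cabin 2 (new)  [load 27/31]
  7 → cabin 1  [load 31/31]
  4 → cabin 2  [load 31/31]
  8 → cabin 3 (new)  [load 8/31]
  11 → cabin 3  [load 19/31]
  9 → cabin 3  [load 28/31]
  9 → cabin 4 (new)  [load 9/31]
4 cabins opened.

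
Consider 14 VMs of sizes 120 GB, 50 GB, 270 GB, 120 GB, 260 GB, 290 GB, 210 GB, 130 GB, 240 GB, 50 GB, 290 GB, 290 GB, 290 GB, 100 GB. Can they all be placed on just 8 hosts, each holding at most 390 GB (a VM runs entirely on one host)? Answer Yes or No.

Yes

A valid assignment using 8 hosts:
  host 1: 290 + 100 = 390
  host 2: 290 + 50 + 50 = 390
  host 3: 290 = 290
  host 4: 290 = 290
  host 5: 270 + 120 = 390
  host 6: 260 + 130 = 390
  host 7: 240 + 120 = 360
  host 8: 210 = 210
Every load is within 390 GB, so 8 hosts suffice.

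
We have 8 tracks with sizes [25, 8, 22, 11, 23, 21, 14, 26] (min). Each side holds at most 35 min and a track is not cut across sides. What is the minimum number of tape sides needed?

Total = 26 + 25 + 23 + 22 + 21 + 14 + 11 + 8 = 150 min.
Lower bound: ⌈150/35⌉ = 5 tape sides.
A packing using 5 tape sides:
  side 1: 26 + 8 = 34
  side 2: 25 = 25
  side 3: 23 + 11 = 34
  side 4: 22 = 22
  side 5: 21 + 14 = 35
This matches the lower bound, so 5 is optimal.

5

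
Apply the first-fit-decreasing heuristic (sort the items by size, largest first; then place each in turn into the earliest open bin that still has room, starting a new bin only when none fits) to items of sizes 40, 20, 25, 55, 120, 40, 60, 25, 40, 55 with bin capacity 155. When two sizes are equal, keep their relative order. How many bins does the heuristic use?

4

Sorted descending: 120, 60, 55, 55, 40, 40, 40, 25, 25, 20.
  120 → bin 1 (new)  [load 120/155]
  60 → bin 2 (new)  [load 60/155]
  55 → bin 2  [load 115/155]
  55 → bin 3 (new)  [load 55/155]
  40 → bin 2  [load 155/155]
  40 → bin 3  [load 95/155]
  40 → bin 3  [load 135/155]
  25 → bin 1  [load 145/155]
  25 → bin 4 (new)  [load 25/155]
  20 → bin 3  [load 155/155]
4 bins opened.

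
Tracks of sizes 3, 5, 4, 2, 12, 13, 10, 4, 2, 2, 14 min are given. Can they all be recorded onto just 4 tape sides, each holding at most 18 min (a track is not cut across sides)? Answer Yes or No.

A valid assignment using 4 tape sides:
  side 1: 14 + 4 = 18
  side 2: 13 + 5 = 18
  side 3: 12 + 4 + 2 = 18
  side 4: 10 + 3 + 2 + 2 = 17
Every load is within 18 min, so 4 tape sides suffice.

Yes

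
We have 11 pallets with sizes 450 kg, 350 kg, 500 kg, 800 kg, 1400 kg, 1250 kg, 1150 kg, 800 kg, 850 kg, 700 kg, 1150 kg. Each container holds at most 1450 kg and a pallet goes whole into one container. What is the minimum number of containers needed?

8

Total = 1400 + 1250 + 1150 + 1150 + 850 + 800 + 800 + 700 + 500 + 450 + 350 = 9400 kg.
Lower bound: ⌈9400/1450⌉ = 7 containers.
A packing using 8 containers:
  container 1: 1400 = 1400
  container 2: 1250 = 1250
  container 3: 1150 = 1150
  container 4: 1150 = 1150
  container 5: 850 + 500 = 1350
  container 6: 800 + 450 = 1250
  container 7: 800 + 350 = 1150
  container 8: 700 = 700
No arrangement into 7 containers stays within capacity, so 8 is optimal.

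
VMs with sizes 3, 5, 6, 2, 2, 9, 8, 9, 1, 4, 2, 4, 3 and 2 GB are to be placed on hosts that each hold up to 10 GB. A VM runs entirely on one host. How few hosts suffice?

Total = 9 + 9 + 8 + 6 + 5 + 4 + 4 + 3 + 3 + 2 + 2 + 2 + 2 + 1 = 60 GB.
Lower bound: ⌈60/10⌉ = 6 hosts.
A packing using 7 hosts:
  host 1: 9 + 1 = 10
  host 2: 9 = 9
  host 3: 8 + 2 = 10
  host 4: 6 + 4 = 10
  host 5: 5 + 4 = 9
  host 6: 3 + 3 + 2 + 2 = 10
  host 7: 2 = 2
No arrangement into 6 hosts stays within capacity, so 7 is optimal.

7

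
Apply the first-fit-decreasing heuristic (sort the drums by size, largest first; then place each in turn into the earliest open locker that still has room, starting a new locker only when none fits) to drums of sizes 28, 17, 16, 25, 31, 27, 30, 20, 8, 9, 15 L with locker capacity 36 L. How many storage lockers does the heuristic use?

7

Sorted descending: 31, 30, 28, 27, 25, 20, 17, 16, 15, 9, 8.
  31 → locker 1 (new)  [load 31/36]
  30 → locker 2 (new)  [load 30/36]
  28 → locker 3 (new)  [load 28/36]
  27 → locker 4 (new)  [load 27/36]
  25 → locker 5 (new)  [load 25/36]
  20 → locker 6 (new)  [load 20/36]
  17 → locker 7 (new)  [load 17/36]
  16 → locker 6  [load 36/36]
  15 → locker 7  [load 32/36]
  9 → locker 4  [load 36/36]
  8 → locker 3  [load 36/36]
7 storage lockers opened.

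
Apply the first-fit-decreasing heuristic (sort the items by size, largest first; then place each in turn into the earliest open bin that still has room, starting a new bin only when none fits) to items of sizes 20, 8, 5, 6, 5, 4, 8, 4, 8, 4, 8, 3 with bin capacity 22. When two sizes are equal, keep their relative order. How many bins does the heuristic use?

4

Sorted descending: 20, 8, 8, 8, 8, 6, 5, 5, 4, 4, 4, 3.
  20 → bin 1 (new)  [load 20/22]
  8 → bin 2 (new)  [load 8/22]
  8 → bin 2  [load 16/22]
  8 → bin 3 (new)  [load 8/22]
  8 → bin 3  [load 16/22]
  6 → bin 2  [load 22/22]
  5 → bin 3  [load 21/22]
  5 → bin 4 (new)  [load 5/22]
  4 → bin 4  [load 9/22]
  4 → bin 4  [load 13/22]
  4 → bin 4  [load 17/22]
  3 → bin 4  [load 20/22]
4 bins opened.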